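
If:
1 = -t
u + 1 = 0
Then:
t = -1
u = -1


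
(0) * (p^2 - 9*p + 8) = 0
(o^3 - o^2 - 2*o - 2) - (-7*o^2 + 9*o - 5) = o^3 + 6*o^2 - 11*o + 3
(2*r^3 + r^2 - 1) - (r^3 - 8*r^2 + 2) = r^3 + 9*r^2 - 3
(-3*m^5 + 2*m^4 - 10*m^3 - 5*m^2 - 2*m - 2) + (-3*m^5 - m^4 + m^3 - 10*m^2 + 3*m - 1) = -6*m^5 + m^4 - 9*m^3 - 15*m^2 + m - 3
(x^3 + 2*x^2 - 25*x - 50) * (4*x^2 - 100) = 4*x^5 + 8*x^4 - 200*x^3 - 400*x^2 + 2500*x + 5000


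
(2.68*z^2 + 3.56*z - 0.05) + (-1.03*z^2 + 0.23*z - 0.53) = 1.65*z^2 + 3.79*z - 0.58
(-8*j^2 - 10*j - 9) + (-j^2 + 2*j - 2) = -9*j^2 - 8*j - 11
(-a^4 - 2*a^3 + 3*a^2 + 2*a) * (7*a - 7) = -7*a^5 - 7*a^4 + 35*a^3 - 7*a^2 - 14*a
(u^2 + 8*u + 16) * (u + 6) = u^3 + 14*u^2 + 64*u + 96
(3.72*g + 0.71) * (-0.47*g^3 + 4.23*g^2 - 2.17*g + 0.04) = -1.7484*g^4 + 15.4019*g^3 - 5.0691*g^2 - 1.3919*g + 0.0284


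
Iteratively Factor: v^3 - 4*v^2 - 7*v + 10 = (v - 1)*(v^2 - 3*v - 10) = (v - 5)*(v - 1)*(v + 2)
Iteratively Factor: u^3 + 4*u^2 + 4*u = (u + 2)*(u^2 + 2*u) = (u + 2)^2*(u)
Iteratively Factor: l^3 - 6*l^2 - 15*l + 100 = (l - 5)*(l^2 - l - 20) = (l - 5)^2*(l + 4)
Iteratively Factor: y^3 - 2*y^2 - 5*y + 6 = (y - 3)*(y^2 + y - 2) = (y - 3)*(y - 1)*(y + 2)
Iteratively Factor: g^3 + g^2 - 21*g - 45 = (g - 5)*(g^2 + 6*g + 9) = (g - 5)*(g + 3)*(g + 3)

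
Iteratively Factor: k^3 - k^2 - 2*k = (k + 1)*(k^2 - 2*k) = k*(k + 1)*(k - 2)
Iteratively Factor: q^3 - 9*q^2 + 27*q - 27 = (q - 3)*(q^2 - 6*q + 9) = (q - 3)^2*(q - 3)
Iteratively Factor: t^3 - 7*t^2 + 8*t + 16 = (t + 1)*(t^2 - 8*t + 16) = (t - 4)*(t + 1)*(t - 4)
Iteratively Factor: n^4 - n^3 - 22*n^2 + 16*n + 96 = (n + 4)*(n^3 - 5*n^2 - 2*n + 24) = (n - 3)*(n + 4)*(n^2 - 2*n - 8) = (n - 4)*(n - 3)*(n + 4)*(n + 2)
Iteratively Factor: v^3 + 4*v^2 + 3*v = (v + 1)*(v^2 + 3*v) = (v + 1)*(v + 3)*(v)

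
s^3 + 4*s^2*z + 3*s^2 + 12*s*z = s*(s + 3)*(s + 4*z)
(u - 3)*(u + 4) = u^2 + u - 12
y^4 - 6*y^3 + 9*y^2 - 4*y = y*(y - 4)*(y - 1)^2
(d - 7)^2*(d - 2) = d^3 - 16*d^2 + 77*d - 98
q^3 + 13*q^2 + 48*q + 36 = (q + 1)*(q + 6)^2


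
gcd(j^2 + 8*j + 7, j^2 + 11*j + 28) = j + 7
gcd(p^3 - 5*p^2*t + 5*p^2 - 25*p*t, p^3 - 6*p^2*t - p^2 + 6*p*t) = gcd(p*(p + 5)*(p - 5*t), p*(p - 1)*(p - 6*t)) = p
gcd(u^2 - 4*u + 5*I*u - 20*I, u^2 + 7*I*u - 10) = u + 5*I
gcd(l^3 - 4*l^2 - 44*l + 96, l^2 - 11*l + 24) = l - 8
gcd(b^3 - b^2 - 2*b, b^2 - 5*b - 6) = b + 1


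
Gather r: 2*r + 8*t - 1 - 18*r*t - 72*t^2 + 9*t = r*(2 - 18*t) - 72*t^2 + 17*t - 1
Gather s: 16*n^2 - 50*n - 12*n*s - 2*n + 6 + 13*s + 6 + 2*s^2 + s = 16*n^2 - 52*n + 2*s^2 + s*(14 - 12*n) + 12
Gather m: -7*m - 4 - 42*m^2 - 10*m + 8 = -42*m^2 - 17*m + 4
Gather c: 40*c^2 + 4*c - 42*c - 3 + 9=40*c^2 - 38*c + 6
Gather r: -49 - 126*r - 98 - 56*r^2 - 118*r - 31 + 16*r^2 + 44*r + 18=-40*r^2 - 200*r - 160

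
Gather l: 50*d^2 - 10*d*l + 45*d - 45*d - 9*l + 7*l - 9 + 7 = 50*d^2 + l*(-10*d - 2) - 2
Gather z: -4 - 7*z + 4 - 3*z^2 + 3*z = -3*z^2 - 4*z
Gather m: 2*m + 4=2*m + 4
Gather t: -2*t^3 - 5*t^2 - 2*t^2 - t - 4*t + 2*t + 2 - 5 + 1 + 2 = -2*t^3 - 7*t^2 - 3*t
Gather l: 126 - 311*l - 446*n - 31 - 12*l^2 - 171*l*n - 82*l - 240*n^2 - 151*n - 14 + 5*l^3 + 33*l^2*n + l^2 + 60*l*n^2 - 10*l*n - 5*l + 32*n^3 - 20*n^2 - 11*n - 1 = 5*l^3 + l^2*(33*n - 11) + l*(60*n^2 - 181*n - 398) + 32*n^3 - 260*n^2 - 608*n + 80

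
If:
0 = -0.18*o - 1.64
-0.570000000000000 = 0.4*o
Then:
No Solution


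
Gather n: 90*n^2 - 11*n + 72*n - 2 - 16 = 90*n^2 + 61*n - 18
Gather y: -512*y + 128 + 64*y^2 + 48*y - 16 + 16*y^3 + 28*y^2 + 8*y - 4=16*y^3 + 92*y^2 - 456*y + 108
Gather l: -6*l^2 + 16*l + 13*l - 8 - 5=-6*l^2 + 29*l - 13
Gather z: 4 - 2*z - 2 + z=2 - z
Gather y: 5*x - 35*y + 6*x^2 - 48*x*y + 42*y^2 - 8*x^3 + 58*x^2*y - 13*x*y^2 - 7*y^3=-8*x^3 + 6*x^2 + 5*x - 7*y^3 + y^2*(42 - 13*x) + y*(58*x^2 - 48*x - 35)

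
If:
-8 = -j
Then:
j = 8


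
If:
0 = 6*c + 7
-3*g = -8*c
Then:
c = -7/6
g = -28/9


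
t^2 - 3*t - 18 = (t - 6)*(t + 3)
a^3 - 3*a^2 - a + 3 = (a - 3)*(a - 1)*(a + 1)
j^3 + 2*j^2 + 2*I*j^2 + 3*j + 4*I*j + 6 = (j + 2)*(j - I)*(j + 3*I)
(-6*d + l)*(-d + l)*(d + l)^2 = 6*d^4 + 5*d^3*l - 7*d^2*l^2 - 5*d*l^3 + l^4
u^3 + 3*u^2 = u^2*(u + 3)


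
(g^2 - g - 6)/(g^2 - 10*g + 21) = (g + 2)/(g - 7)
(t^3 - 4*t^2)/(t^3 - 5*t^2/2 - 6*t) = 2*t/(2*t + 3)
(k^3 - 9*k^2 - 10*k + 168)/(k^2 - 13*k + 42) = k + 4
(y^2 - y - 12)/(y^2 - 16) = (y + 3)/(y + 4)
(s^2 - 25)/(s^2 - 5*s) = (s + 5)/s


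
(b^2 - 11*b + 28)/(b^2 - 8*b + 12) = (b^2 - 11*b + 28)/(b^2 - 8*b + 12)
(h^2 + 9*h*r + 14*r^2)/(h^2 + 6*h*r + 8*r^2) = (h + 7*r)/(h + 4*r)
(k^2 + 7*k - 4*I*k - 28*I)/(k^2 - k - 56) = (k - 4*I)/(k - 8)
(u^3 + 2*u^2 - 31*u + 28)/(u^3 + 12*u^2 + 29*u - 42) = (u - 4)/(u + 6)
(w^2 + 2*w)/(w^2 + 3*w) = (w + 2)/(w + 3)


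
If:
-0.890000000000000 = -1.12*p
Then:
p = 0.79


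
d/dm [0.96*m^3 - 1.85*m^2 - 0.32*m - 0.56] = 2.88*m^2 - 3.7*m - 0.32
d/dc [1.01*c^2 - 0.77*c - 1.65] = 2.02*c - 0.77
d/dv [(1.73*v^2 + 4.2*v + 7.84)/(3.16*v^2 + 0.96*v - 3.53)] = (-11.6112*v^2 - 61.7626*v - 22.3524)/(9.9856*v^4 + 6.0672*v^3 - 21.388*v^2 - 6.7776*v + 12.4609)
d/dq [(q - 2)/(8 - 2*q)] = 1/(q^2 - 8*q + 16)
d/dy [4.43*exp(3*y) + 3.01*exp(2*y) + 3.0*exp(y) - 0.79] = (13.29*exp(2*y) + 6.02*exp(y) + 3.0)*exp(y)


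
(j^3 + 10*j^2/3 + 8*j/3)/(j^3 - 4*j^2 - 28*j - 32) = j*(3*j + 4)/(3*(j^2 - 6*j - 16))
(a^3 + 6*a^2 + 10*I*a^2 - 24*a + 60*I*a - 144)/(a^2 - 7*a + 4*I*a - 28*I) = (a^2 + 6*a*(1 + I) + 36*I)/(a - 7)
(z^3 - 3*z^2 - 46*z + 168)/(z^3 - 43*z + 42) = (z - 4)/(z - 1)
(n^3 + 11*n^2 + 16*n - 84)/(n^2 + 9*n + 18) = (n^2 + 5*n - 14)/(n + 3)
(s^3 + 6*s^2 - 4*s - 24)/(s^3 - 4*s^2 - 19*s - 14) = (s^2 + 4*s - 12)/(s^2 - 6*s - 7)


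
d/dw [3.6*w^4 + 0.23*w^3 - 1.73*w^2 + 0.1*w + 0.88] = 14.4*w^3 + 0.69*w^2 - 3.46*w + 0.1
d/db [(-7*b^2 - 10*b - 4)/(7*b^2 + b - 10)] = (63*b^2 + 196*b + 104)/(49*b^4 + 14*b^3 - 139*b^2 - 20*b + 100)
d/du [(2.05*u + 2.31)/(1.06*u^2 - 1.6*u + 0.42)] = (-2.173*u^2 - 4.8972*u + 4.557)/(1.1236*u^4 - 3.392*u^3 + 3.4504*u^2 - 1.344*u + 0.1764)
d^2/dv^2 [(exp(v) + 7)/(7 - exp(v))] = 14*(-exp(v) - 7)*exp(v)/(exp(3*v) - 21*exp(2*v) + 147*exp(v) - 343)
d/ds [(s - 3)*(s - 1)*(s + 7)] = 3*s^2 + 6*s - 25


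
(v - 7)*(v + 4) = v^2 - 3*v - 28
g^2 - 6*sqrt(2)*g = g*(g - 6*sqrt(2))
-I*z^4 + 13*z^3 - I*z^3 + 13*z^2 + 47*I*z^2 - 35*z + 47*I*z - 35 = (z + 1)*(z + 5*I)*(z + 7*I)*(-I*z + 1)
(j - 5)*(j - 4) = j^2 - 9*j + 20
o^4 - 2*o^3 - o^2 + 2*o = o*(o - 2)*(o - 1)*(o + 1)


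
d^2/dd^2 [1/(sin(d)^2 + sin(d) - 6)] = (-4*sin(d)^4 - 3*sin(d)^3 - 19*sin(d)^2 + 14)/(sin(d)^2 + sin(d) - 6)^3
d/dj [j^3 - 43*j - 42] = 3*j^2 - 43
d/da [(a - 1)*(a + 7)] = 2*a + 6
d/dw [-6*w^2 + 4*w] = 4 - 12*w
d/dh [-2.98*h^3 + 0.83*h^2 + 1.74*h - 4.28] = -8.94*h^2 + 1.66*h + 1.74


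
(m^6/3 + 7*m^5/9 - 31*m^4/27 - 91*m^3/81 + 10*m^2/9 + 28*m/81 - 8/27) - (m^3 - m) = m^6/3 + 7*m^5/9 - 31*m^4/27 - 172*m^3/81 + 10*m^2/9 + 109*m/81 - 8/27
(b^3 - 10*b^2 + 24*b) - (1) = b^3 - 10*b^2 + 24*b - 1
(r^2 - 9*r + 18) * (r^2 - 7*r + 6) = r^4 - 16*r^3 + 87*r^2 - 180*r + 108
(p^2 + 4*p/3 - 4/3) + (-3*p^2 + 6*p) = -2*p^2 + 22*p/3 - 4/3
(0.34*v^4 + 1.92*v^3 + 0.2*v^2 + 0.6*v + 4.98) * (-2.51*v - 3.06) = -0.8534*v^5 - 5.8596*v^4 - 6.3772*v^3 - 2.118*v^2 - 14.3358*v - 15.2388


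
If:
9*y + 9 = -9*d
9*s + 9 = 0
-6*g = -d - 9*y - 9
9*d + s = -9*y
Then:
No Solution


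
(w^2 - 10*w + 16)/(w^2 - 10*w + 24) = (w^2 - 10*w + 16)/(w^2 - 10*w + 24)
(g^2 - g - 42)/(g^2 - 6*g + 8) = (g^2 - g - 42)/(g^2 - 6*g + 8)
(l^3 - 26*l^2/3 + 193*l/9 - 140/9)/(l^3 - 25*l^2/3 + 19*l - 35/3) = (l - 4/3)/(l - 1)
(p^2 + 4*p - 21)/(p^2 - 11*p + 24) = (p + 7)/(p - 8)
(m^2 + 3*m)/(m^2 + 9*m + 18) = m/(m + 6)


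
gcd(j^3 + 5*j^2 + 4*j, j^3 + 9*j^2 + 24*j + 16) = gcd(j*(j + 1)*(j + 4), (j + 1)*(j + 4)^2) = j^2 + 5*j + 4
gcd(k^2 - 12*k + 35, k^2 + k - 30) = k - 5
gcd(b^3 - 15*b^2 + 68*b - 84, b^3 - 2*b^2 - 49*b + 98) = b^2 - 9*b + 14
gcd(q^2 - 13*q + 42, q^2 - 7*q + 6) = q - 6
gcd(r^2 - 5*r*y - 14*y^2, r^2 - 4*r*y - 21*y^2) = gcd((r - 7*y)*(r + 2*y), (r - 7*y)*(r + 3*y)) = -r + 7*y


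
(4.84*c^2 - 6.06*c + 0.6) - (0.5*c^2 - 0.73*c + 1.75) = 4.34*c^2 - 5.33*c - 1.15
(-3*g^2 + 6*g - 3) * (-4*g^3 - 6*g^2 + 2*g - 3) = 12*g^5 - 6*g^4 - 30*g^3 + 39*g^2 - 24*g + 9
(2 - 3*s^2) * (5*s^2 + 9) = -15*s^4 - 17*s^2 + 18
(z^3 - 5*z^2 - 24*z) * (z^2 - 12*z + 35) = z^5 - 17*z^4 + 71*z^3 + 113*z^2 - 840*z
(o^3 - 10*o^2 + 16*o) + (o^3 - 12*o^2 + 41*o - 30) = 2*o^3 - 22*o^2 + 57*o - 30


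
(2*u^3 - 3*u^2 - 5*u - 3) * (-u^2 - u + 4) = -2*u^5 + u^4 + 16*u^3 - 4*u^2 - 17*u - 12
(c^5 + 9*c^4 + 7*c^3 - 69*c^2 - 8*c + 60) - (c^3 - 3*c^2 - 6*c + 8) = c^5 + 9*c^4 + 6*c^3 - 66*c^2 - 2*c + 52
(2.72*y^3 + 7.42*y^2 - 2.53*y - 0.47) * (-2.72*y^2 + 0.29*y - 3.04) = -7.3984*y^5 - 19.3936*y^4 + 0.764599999999999*y^3 - 22.0121*y^2 + 7.5549*y + 1.4288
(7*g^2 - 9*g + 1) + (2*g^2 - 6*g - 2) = 9*g^2 - 15*g - 1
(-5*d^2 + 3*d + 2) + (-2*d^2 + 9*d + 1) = -7*d^2 + 12*d + 3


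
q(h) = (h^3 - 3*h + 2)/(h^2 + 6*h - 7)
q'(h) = (-2*h - 6)*(h^3 - 3*h + 2)/(h^2 + 6*h - 7)^2 + (3*h^2 - 3)/(h^2 + 6*h - 7)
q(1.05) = 0.02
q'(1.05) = 0.38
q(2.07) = 0.48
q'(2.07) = 0.51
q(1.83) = 0.36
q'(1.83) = 0.49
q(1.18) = 0.07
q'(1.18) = 0.40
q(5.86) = 2.97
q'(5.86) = 0.76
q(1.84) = 0.36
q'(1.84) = 0.49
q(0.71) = -0.10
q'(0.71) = 0.33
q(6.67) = 3.60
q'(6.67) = 0.79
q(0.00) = -0.29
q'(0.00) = 0.18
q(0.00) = -0.29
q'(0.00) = 0.18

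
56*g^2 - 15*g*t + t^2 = (-8*g + t)*(-7*g + t)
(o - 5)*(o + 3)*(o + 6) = o^3 + 4*o^2 - 27*o - 90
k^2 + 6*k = k*(k + 6)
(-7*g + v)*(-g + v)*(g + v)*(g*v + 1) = 7*g^4*v - g^3*v^2 + 7*g^3 - 7*g^2*v^3 - g^2*v + g*v^4 - 7*g*v^2 + v^3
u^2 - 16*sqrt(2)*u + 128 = (u - 8*sqrt(2))^2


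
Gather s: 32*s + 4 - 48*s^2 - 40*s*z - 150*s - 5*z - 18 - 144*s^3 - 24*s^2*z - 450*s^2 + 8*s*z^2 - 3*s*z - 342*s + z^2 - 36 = -144*s^3 + s^2*(-24*z - 498) + s*(8*z^2 - 43*z - 460) + z^2 - 5*z - 50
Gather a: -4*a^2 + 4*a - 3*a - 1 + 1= -4*a^2 + a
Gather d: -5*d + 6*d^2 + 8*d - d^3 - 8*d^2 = -d^3 - 2*d^2 + 3*d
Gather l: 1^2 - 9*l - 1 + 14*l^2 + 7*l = 14*l^2 - 2*l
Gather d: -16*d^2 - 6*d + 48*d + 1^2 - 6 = -16*d^2 + 42*d - 5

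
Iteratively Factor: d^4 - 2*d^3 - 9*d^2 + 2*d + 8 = (d + 1)*(d^3 - 3*d^2 - 6*d + 8) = (d - 1)*(d + 1)*(d^2 - 2*d - 8) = (d - 4)*(d - 1)*(d + 1)*(d + 2)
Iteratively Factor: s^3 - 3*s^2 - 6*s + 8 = (s - 1)*(s^2 - 2*s - 8) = (s - 1)*(s + 2)*(s - 4)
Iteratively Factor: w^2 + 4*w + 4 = (w + 2)*(w + 2)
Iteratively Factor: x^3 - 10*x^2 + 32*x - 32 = (x - 2)*(x^2 - 8*x + 16) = (x - 4)*(x - 2)*(x - 4)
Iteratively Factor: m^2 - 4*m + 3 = (m - 3)*(m - 1)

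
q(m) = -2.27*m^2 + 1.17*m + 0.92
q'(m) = 1.17 - 4.54*m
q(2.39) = -9.25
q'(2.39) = -9.68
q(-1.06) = -2.87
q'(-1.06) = 5.98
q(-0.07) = 0.83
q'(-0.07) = 1.49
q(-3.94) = -38.93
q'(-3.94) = 19.06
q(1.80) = -4.33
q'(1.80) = -7.00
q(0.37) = 1.04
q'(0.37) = -0.51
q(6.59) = -89.95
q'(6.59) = -28.75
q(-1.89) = -9.40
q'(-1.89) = 9.75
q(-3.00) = -23.02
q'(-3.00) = 14.79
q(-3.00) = -23.02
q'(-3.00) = 14.79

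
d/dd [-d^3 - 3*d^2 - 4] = 3*d*(-d - 2)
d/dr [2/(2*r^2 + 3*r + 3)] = 2*(-4*r - 3)/(2*r^2 + 3*r + 3)^2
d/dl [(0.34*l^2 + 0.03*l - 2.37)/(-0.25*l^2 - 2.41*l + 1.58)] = (-0.8119*l^2 - 0.1106*l - 5.6643)/(0.0625*l^4 + 1.205*l^3 + 5.0181*l^2 - 7.6156*l + 2.4964)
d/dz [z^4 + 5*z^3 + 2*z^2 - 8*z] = 4*z^3 + 15*z^2 + 4*z - 8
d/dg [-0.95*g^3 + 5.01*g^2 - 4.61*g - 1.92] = -2.85*g^2 + 10.02*g - 4.61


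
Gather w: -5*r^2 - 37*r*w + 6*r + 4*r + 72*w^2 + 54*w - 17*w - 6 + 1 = -5*r^2 + 10*r + 72*w^2 + w*(37 - 37*r) - 5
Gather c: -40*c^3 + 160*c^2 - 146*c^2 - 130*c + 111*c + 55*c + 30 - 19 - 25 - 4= -40*c^3 + 14*c^2 + 36*c - 18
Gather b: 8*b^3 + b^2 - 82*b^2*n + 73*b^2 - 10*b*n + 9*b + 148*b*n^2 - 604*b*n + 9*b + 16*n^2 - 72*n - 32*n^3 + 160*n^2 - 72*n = 8*b^3 + b^2*(74 - 82*n) + b*(148*n^2 - 614*n + 18) - 32*n^3 + 176*n^2 - 144*n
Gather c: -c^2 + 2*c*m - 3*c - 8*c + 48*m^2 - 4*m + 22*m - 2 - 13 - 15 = -c^2 + c*(2*m - 11) + 48*m^2 + 18*m - 30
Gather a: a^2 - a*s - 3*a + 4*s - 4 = a^2 + a*(-s - 3) + 4*s - 4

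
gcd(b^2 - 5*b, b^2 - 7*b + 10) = b - 5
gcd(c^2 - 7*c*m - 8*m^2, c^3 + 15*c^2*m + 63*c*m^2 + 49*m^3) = c + m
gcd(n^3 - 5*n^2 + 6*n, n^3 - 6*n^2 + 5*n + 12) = n - 3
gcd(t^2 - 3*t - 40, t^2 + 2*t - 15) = t + 5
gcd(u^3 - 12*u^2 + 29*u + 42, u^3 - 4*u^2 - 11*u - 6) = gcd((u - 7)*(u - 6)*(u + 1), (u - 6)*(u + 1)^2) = u^2 - 5*u - 6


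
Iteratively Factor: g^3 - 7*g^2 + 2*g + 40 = (g + 2)*(g^2 - 9*g + 20) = (g - 5)*(g + 2)*(g - 4)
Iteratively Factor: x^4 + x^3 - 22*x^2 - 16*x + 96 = (x - 4)*(x^3 + 5*x^2 - 2*x - 24) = (x - 4)*(x - 2)*(x^2 + 7*x + 12) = (x - 4)*(x - 2)*(x + 3)*(x + 4)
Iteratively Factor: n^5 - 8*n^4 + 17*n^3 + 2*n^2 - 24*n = (n)*(n^4 - 8*n^3 + 17*n^2 + 2*n - 24) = n*(n - 3)*(n^3 - 5*n^2 + 2*n + 8) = n*(n - 4)*(n - 3)*(n^2 - n - 2) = n*(n - 4)*(n - 3)*(n - 2)*(n + 1)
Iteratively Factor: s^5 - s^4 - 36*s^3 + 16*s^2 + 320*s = (s + 4)*(s^4 - 5*s^3 - 16*s^2 + 80*s) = (s + 4)^2*(s^3 - 9*s^2 + 20*s) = (s - 4)*(s + 4)^2*(s^2 - 5*s) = s*(s - 4)*(s + 4)^2*(s - 5)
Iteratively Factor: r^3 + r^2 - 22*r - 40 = (r - 5)*(r^2 + 6*r + 8) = (r - 5)*(r + 4)*(r + 2)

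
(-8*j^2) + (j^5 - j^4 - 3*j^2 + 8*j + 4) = j^5 - j^4 - 11*j^2 + 8*j + 4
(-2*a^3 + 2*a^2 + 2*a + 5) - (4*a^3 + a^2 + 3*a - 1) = -6*a^3 + a^2 - a + 6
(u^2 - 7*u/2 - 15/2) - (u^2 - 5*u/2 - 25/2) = 5 - u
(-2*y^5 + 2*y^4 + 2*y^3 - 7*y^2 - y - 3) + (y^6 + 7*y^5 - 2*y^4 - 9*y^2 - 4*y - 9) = y^6 + 5*y^5 + 2*y^3 - 16*y^2 - 5*y - 12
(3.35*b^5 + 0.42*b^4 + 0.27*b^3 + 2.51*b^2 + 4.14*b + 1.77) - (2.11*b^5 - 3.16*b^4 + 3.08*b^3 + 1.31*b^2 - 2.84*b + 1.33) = 1.24*b^5 + 3.58*b^4 - 2.81*b^3 + 1.2*b^2 + 6.98*b + 0.44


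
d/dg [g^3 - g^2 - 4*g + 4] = 3*g^2 - 2*g - 4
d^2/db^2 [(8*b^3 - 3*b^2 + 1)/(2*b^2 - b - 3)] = 20*(5*b^3 + 3*b^2 + 21*b - 2)/(8*b^6 - 12*b^5 - 30*b^4 + 35*b^3 + 45*b^2 - 27*b - 27)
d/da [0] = 0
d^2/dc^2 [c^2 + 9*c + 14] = 2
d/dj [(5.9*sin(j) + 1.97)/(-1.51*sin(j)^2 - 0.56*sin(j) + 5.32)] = (8.909*sin(j)^2 + 5.9494*sin(j) + 32.4912)*cos(j)/(2.2801*sin(j)^4 + 1.6912*sin(j)^3 - 15.7528*sin(j)^2 - 5.9584*sin(j) + 28.3024)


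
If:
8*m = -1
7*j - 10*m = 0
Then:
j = -5/28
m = -1/8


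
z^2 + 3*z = z*(z + 3)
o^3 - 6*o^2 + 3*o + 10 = (o - 5)*(o - 2)*(o + 1)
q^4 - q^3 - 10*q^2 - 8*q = q*(q - 4)*(q + 1)*(q + 2)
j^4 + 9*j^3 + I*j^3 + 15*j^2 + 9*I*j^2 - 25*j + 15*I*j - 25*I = (j - 1)*(j + 5)^2*(j + I)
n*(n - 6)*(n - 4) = n^3 - 10*n^2 + 24*n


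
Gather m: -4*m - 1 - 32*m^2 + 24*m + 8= -32*m^2 + 20*m + 7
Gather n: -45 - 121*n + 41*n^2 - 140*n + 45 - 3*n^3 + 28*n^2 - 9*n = -3*n^3 + 69*n^2 - 270*n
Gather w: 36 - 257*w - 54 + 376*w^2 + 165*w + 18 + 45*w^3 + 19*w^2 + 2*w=45*w^3 + 395*w^2 - 90*w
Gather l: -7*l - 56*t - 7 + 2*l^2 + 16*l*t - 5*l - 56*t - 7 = 2*l^2 + l*(16*t - 12) - 112*t - 14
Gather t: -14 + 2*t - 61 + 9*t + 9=11*t - 66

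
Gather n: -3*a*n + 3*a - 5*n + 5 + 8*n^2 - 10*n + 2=3*a + 8*n^2 + n*(-3*a - 15) + 7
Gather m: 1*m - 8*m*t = m*(1 - 8*t)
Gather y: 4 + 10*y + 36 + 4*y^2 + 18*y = 4*y^2 + 28*y + 40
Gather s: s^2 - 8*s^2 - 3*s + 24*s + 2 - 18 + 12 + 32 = -7*s^2 + 21*s + 28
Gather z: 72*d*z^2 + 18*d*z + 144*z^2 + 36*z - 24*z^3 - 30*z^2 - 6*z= -24*z^3 + z^2*(72*d + 114) + z*(18*d + 30)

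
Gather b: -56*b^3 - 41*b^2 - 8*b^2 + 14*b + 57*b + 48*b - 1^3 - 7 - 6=-56*b^3 - 49*b^2 + 119*b - 14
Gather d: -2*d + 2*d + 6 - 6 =0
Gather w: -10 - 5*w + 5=-5*w - 5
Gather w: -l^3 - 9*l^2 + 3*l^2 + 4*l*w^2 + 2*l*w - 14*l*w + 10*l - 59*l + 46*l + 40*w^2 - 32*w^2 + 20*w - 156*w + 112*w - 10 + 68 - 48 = -l^3 - 6*l^2 - 3*l + w^2*(4*l + 8) + w*(-12*l - 24) + 10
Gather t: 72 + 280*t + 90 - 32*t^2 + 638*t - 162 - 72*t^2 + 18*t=-104*t^2 + 936*t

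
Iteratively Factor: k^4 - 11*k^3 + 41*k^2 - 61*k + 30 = (k - 2)*(k^3 - 9*k^2 + 23*k - 15) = (k - 5)*(k - 2)*(k^2 - 4*k + 3) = (k - 5)*(k - 2)*(k - 1)*(k - 3)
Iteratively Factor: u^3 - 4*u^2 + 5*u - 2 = (u - 2)*(u^2 - 2*u + 1) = (u - 2)*(u - 1)*(u - 1)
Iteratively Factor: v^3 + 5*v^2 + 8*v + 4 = (v + 2)*(v^2 + 3*v + 2) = (v + 1)*(v + 2)*(v + 2)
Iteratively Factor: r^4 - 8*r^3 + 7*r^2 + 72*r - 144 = (r - 3)*(r^3 - 5*r^2 - 8*r + 48) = (r - 3)*(r + 3)*(r^2 - 8*r + 16) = (r - 4)*(r - 3)*(r + 3)*(r - 4)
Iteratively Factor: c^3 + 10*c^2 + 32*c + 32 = (c + 2)*(c^2 + 8*c + 16) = (c + 2)*(c + 4)*(c + 4)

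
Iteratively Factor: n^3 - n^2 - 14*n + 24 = (n - 2)*(n^2 + n - 12) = (n - 3)*(n - 2)*(n + 4)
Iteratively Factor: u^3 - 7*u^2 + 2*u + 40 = (u - 5)*(u^2 - 2*u - 8) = (u - 5)*(u - 4)*(u + 2)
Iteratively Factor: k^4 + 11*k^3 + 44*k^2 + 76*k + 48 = (k + 3)*(k^3 + 8*k^2 + 20*k + 16) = (k + 3)*(k + 4)*(k^2 + 4*k + 4) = (k + 2)*(k + 3)*(k + 4)*(k + 2)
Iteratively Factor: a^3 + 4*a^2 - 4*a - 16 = (a + 4)*(a^2 - 4) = (a - 2)*(a + 4)*(a + 2)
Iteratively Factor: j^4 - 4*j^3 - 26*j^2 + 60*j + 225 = (j - 5)*(j^3 + j^2 - 21*j - 45) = (j - 5)*(j + 3)*(j^2 - 2*j - 15) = (j - 5)^2*(j + 3)*(j + 3)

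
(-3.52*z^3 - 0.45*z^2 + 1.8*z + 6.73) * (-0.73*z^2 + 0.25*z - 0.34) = 2.5696*z^5 - 0.5515*z^4 - 0.2297*z^3 - 4.3099*z^2 + 1.0705*z - 2.2882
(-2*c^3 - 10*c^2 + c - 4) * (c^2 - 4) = -2*c^5 - 10*c^4 + 9*c^3 + 36*c^2 - 4*c + 16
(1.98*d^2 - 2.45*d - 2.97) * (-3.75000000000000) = -7.425*d^2 + 9.1875*d + 11.1375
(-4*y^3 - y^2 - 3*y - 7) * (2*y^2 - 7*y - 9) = -8*y^5 + 26*y^4 + 37*y^3 + 16*y^2 + 76*y + 63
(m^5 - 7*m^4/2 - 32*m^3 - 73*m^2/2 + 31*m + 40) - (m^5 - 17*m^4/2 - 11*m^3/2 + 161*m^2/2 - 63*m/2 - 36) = 5*m^4 - 53*m^3/2 - 117*m^2 + 125*m/2 + 76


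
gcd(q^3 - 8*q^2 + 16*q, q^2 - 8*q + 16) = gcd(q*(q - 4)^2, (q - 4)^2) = q^2 - 8*q + 16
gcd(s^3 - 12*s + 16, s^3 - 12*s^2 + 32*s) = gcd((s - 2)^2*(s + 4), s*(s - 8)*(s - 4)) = 1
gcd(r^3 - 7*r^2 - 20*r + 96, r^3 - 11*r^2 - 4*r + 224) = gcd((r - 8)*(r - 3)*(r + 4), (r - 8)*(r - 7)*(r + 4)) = r^2 - 4*r - 32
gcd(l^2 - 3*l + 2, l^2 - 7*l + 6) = l - 1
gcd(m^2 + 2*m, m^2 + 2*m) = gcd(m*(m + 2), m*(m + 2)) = m^2 + 2*m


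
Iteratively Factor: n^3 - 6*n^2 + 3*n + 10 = (n - 2)*(n^2 - 4*n - 5) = (n - 5)*(n - 2)*(n + 1)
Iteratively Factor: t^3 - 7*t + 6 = (t - 1)*(t^2 + t - 6) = (t - 1)*(t + 3)*(t - 2)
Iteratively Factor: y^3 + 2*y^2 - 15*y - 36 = (y - 4)*(y^2 + 6*y + 9) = (y - 4)*(y + 3)*(y + 3)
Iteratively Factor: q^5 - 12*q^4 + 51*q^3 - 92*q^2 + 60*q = (q - 5)*(q^4 - 7*q^3 + 16*q^2 - 12*q) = (q - 5)*(q - 2)*(q^3 - 5*q^2 + 6*q) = (q - 5)*(q - 3)*(q - 2)*(q^2 - 2*q) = q*(q - 5)*(q - 3)*(q - 2)*(q - 2)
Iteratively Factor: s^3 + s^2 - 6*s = (s)*(s^2 + s - 6) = s*(s + 3)*(s - 2)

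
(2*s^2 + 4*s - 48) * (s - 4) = 2*s^3 - 4*s^2 - 64*s + 192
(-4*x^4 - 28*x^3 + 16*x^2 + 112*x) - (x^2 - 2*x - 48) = -4*x^4 - 28*x^3 + 15*x^2 + 114*x + 48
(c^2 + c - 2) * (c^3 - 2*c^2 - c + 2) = c^5 - c^4 - 5*c^3 + 5*c^2 + 4*c - 4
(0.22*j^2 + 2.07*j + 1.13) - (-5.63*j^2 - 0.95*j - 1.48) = 5.85*j^2 + 3.02*j + 2.61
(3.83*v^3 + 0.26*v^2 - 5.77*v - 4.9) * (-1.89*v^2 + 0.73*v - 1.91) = -7.2387*v^5 + 2.3045*v^4 + 3.7798*v^3 + 4.5523*v^2 + 7.4437*v + 9.359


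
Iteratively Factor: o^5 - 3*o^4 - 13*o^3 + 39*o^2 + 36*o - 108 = (o - 3)*(o^4 - 13*o^2 + 36) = (o - 3)*(o + 3)*(o^3 - 3*o^2 - 4*o + 12) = (o - 3)*(o - 2)*(o + 3)*(o^2 - o - 6) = (o - 3)^2*(o - 2)*(o + 3)*(o + 2)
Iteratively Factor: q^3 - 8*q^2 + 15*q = (q)*(q^2 - 8*q + 15) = q*(q - 5)*(q - 3)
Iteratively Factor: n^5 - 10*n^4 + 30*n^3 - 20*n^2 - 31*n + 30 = (n - 3)*(n^4 - 7*n^3 + 9*n^2 + 7*n - 10) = (n - 3)*(n - 1)*(n^3 - 6*n^2 + 3*n + 10) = (n - 5)*(n - 3)*(n - 1)*(n^2 - n - 2) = (n - 5)*(n - 3)*(n - 2)*(n - 1)*(n + 1)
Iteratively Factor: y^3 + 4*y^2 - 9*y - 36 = (y + 4)*(y^2 - 9) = (y - 3)*(y + 4)*(y + 3)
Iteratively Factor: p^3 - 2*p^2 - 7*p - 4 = (p - 4)*(p^2 + 2*p + 1) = (p - 4)*(p + 1)*(p + 1)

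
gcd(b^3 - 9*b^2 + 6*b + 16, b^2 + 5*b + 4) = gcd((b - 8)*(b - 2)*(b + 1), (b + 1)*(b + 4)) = b + 1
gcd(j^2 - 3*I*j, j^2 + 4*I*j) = j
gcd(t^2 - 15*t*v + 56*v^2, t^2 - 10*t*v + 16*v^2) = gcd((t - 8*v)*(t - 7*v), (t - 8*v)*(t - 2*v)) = t - 8*v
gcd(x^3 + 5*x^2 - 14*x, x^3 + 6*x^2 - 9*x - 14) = x^2 + 5*x - 14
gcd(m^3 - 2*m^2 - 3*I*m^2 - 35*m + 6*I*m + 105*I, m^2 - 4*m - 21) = m - 7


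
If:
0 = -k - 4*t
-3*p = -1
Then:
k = -4*t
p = 1/3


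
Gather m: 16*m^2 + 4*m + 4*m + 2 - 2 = 16*m^2 + 8*m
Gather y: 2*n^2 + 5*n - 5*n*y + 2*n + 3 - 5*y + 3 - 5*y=2*n^2 + 7*n + y*(-5*n - 10) + 6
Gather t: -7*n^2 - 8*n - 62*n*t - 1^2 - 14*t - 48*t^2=-7*n^2 - 8*n - 48*t^2 + t*(-62*n - 14) - 1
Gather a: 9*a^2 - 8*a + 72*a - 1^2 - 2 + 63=9*a^2 + 64*a + 60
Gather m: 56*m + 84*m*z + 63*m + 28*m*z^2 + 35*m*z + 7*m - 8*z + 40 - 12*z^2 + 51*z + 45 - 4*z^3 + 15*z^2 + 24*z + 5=m*(28*z^2 + 119*z + 126) - 4*z^3 + 3*z^2 + 67*z + 90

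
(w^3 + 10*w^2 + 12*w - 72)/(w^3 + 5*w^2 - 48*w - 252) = (w - 2)/(w - 7)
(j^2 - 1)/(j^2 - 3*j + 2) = (j + 1)/(j - 2)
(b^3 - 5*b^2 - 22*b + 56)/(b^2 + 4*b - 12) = (b^2 - 3*b - 28)/(b + 6)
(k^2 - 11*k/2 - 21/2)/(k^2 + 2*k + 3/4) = 2*(k - 7)/(2*k + 1)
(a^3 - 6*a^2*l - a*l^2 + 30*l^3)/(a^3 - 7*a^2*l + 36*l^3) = (a - 5*l)/(a - 6*l)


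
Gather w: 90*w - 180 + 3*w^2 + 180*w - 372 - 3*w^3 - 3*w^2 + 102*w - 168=-3*w^3 + 372*w - 720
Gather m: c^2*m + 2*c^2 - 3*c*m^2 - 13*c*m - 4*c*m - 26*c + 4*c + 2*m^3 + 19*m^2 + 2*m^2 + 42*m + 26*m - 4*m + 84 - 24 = 2*c^2 - 22*c + 2*m^3 + m^2*(21 - 3*c) + m*(c^2 - 17*c + 64) + 60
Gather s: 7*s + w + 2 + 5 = 7*s + w + 7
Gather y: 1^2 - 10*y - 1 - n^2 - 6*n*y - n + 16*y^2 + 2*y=-n^2 - n + 16*y^2 + y*(-6*n - 8)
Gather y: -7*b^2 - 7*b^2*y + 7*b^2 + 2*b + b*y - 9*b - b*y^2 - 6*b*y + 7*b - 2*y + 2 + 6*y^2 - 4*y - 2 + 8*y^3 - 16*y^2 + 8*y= 8*y^3 + y^2*(-b - 10) + y*(-7*b^2 - 5*b + 2)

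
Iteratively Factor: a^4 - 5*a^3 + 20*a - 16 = (a - 4)*(a^3 - a^2 - 4*a + 4) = (a - 4)*(a - 2)*(a^2 + a - 2) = (a - 4)*(a - 2)*(a + 2)*(a - 1)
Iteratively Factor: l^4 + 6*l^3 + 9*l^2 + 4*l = (l + 1)*(l^3 + 5*l^2 + 4*l) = (l + 1)*(l + 4)*(l^2 + l) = l*(l + 1)*(l + 4)*(l + 1)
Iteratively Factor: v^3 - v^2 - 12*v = (v - 4)*(v^2 + 3*v) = (v - 4)*(v + 3)*(v)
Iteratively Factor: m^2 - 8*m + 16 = (m - 4)*(m - 4)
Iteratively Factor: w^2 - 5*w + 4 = (w - 4)*(w - 1)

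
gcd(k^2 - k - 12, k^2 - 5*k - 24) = k + 3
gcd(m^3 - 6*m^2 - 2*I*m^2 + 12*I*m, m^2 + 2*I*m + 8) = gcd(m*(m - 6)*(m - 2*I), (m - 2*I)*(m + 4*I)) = m - 2*I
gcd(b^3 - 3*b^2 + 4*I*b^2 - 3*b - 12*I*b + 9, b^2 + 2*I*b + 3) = b + 3*I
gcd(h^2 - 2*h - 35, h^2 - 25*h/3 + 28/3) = h - 7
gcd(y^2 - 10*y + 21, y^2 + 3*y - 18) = y - 3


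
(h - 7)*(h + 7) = h^2 - 49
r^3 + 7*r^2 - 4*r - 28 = (r - 2)*(r + 2)*(r + 7)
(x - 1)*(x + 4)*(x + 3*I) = x^3 + 3*x^2 + 3*I*x^2 - 4*x + 9*I*x - 12*I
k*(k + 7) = k^2 + 7*k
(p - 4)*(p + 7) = p^2 + 3*p - 28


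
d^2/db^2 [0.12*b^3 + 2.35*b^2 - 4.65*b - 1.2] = 0.72*b + 4.7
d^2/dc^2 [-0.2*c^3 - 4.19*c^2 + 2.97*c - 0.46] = -1.2*c - 8.38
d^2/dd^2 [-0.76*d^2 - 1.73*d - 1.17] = -1.52000000000000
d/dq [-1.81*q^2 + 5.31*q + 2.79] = 5.31 - 3.62*q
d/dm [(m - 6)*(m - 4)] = 2*m - 10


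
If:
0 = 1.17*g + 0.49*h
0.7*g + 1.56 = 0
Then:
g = -2.23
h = 5.32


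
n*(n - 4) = n^2 - 4*n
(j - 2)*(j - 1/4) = j^2 - 9*j/4 + 1/2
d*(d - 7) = d^2 - 7*d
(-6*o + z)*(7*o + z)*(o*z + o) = -42*o^3*z - 42*o^3 + o^2*z^2 + o^2*z + o*z^3 + o*z^2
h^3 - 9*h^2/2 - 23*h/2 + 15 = (h - 6)*(h - 1)*(h + 5/2)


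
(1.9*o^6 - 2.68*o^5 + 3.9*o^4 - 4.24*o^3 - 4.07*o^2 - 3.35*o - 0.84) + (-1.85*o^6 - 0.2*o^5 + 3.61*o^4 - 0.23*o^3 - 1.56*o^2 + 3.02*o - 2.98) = 0.0499999999999998*o^6 - 2.88*o^5 + 7.51*o^4 - 4.47*o^3 - 5.63*o^2 - 0.33*o - 3.82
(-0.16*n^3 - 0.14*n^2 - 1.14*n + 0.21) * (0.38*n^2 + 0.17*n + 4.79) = -0.0608*n^5 - 0.0804*n^4 - 1.2234*n^3 - 0.7846*n^2 - 5.4249*n + 1.0059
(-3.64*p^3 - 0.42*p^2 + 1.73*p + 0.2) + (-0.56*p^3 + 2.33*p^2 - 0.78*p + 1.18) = -4.2*p^3 + 1.91*p^2 + 0.95*p + 1.38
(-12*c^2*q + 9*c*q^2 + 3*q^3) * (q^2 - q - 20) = -12*c^2*q^3 + 12*c^2*q^2 + 240*c^2*q + 9*c*q^4 - 9*c*q^3 - 180*c*q^2 + 3*q^5 - 3*q^4 - 60*q^3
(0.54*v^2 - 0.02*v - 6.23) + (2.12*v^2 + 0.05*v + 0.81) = 2.66*v^2 + 0.03*v - 5.42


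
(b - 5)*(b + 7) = b^2 + 2*b - 35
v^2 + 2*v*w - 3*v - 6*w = (v - 3)*(v + 2*w)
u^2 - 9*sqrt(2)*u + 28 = (u - 7*sqrt(2))*(u - 2*sqrt(2))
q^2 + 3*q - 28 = (q - 4)*(q + 7)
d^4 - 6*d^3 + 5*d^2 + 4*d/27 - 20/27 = (d - 5)*(d - 2/3)^2*(d + 1/3)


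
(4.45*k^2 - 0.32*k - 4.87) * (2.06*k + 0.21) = 9.167*k^3 + 0.2753*k^2 - 10.0994*k - 1.0227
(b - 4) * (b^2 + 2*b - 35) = b^3 - 2*b^2 - 43*b + 140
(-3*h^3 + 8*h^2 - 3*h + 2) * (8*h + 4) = -24*h^4 + 52*h^3 + 8*h^2 + 4*h + 8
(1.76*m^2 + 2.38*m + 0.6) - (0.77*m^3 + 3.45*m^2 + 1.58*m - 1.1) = -0.77*m^3 - 1.69*m^2 + 0.8*m + 1.7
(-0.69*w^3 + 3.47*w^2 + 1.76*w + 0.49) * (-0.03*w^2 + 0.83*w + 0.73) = 0.0207*w^5 - 0.6768*w^4 + 2.3236*w^3 + 3.9792*w^2 + 1.6915*w + 0.3577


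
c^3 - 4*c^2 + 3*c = c*(c - 3)*(c - 1)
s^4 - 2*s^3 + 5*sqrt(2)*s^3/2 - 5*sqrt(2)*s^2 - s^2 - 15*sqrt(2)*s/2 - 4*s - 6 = (s - 3)*(s + 1)*(s + sqrt(2)/2)*(s + 2*sqrt(2))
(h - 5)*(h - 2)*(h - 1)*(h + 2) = h^4 - 6*h^3 + h^2 + 24*h - 20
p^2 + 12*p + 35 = (p + 5)*(p + 7)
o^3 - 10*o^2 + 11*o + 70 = (o - 7)*(o - 5)*(o + 2)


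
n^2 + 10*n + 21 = (n + 3)*(n + 7)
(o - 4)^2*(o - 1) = o^3 - 9*o^2 + 24*o - 16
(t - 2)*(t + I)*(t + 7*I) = t^3 - 2*t^2 + 8*I*t^2 - 7*t - 16*I*t + 14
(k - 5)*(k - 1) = k^2 - 6*k + 5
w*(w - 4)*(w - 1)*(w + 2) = w^4 - 3*w^3 - 6*w^2 + 8*w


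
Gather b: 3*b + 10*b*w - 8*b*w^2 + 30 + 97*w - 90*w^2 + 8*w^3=b*(-8*w^2 + 10*w + 3) + 8*w^3 - 90*w^2 + 97*w + 30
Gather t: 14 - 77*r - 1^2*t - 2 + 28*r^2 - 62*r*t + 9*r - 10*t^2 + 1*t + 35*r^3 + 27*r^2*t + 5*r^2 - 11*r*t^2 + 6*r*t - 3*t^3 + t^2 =35*r^3 + 33*r^2 - 68*r - 3*t^3 + t^2*(-11*r - 9) + t*(27*r^2 - 56*r) + 12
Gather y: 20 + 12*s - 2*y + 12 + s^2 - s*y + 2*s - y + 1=s^2 + 14*s + y*(-s - 3) + 33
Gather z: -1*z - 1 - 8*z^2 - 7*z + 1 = -8*z^2 - 8*z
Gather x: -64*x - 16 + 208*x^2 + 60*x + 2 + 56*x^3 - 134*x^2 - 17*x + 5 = 56*x^3 + 74*x^2 - 21*x - 9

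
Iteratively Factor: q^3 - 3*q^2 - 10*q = (q)*(q^2 - 3*q - 10) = q*(q + 2)*(q - 5)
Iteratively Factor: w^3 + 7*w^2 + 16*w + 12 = (w + 3)*(w^2 + 4*w + 4) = (w + 2)*(w + 3)*(w + 2)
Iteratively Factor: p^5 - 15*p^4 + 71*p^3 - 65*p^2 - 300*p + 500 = (p - 5)*(p^4 - 10*p^3 + 21*p^2 + 40*p - 100) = (p - 5)*(p + 2)*(p^3 - 12*p^2 + 45*p - 50) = (p - 5)*(p - 2)*(p + 2)*(p^2 - 10*p + 25) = (p - 5)^2*(p - 2)*(p + 2)*(p - 5)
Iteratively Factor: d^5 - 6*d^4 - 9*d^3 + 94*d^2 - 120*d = (d - 5)*(d^4 - d^3 - 14*d^2 + 24*d) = (d - 5)*(d - 2)*(d^3 + d^2 - 12*d) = (d - 5)*(d - 3)*(d - 2)*(d^2 + 4*d) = (d - 5)*(d - 3)*(d - 2)*(d + 4)*(d)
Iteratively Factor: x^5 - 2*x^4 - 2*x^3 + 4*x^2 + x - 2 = (x - 2)*(x^4 - 2*x^2 + 1) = (x - 2)*(x - 1)*(x^3 + x^2 - x - 1) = (x - 2)*(x - 1)*(x + 1)*(x^2 - 1) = (x - 2)*(x - 1)*(x + 1)^2*(x - 1)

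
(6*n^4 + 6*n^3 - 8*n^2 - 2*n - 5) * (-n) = -6*n^5 - 6*n^4 + 8*n^3 + 2*n^2 + 5*n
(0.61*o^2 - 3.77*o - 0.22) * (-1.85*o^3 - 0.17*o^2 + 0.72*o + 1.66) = -1.1285*o^5 + 6.8708*o^4 + 1.4871*o^3 - 1.6644*o^2 - 6.4166*o - 0.3652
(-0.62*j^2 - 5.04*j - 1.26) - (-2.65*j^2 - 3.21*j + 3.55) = 2.03*j^2 - 1.83*j - 4.81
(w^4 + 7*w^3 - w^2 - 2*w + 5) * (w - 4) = w^5 + 3*w^4 - 29*w^3 + 2*w^2 + 13*w - 20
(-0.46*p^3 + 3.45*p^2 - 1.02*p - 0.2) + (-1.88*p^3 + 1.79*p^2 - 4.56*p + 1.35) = -2.34*p^3 + 5.24*p^2 - 5.58*p + 1.15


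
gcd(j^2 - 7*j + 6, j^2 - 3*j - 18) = j - 6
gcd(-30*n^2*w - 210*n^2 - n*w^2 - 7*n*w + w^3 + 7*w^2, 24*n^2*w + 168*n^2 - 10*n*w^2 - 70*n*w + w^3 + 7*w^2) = -6*n*w - 42*n + w^2 + 7*w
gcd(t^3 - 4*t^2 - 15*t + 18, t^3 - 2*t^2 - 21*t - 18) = t^2 - 3*t - 18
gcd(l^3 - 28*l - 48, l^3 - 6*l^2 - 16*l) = l + 2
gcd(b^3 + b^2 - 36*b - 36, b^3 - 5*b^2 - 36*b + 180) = b^2 - 36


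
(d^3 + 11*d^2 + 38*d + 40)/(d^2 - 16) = (d^2 + 7*d + 10)/(d - 4)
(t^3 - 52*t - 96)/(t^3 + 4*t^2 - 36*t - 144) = (t^2 - 6*t - 16)/(t^2 - 2*t - 24)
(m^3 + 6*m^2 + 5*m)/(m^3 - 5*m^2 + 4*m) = (m^2 + 6*m + 5)/(m^2 - 5*m + 4)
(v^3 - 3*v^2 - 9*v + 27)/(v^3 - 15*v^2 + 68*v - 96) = (v^2 - 9)/(v^2 - 12*v + 32)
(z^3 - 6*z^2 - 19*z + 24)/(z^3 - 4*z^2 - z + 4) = (z^2 - 5*z - 24)/(z^2 - 3*z - 4)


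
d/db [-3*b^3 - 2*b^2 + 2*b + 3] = -9*b^2 - 4*b + 2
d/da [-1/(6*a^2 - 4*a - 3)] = 4*(3*a - 1)/(-6*a^2 + 4*a + 3)^2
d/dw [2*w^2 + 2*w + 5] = 4*w + 2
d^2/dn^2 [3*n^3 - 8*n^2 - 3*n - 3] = 18*n - 16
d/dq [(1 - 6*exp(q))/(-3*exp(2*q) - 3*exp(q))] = (-6*exp(2*q) + 2*exp(q) + 1)*exp(-q)/(3*(exp(2*q) + 2*exp(q) + 1))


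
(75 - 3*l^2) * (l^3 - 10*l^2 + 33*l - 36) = -3*l^5 + 30*l^4 - 24*l^3 - 642*l^2 + 2475*l - 2700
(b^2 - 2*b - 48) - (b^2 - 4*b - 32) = 2*b - 16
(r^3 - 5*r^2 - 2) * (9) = 9*r^3 - 45*r^2 - 18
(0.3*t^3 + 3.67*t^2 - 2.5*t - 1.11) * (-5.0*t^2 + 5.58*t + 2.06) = -1.5*t^5 - 16.676*t^4 + 33.5966*t^3 - 0.839799999999999*t^2 - 11.3438*t - 2.2866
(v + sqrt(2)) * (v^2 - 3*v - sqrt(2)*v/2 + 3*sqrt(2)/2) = v^3 - 3*v^2 + sqrt(2)*v^2/2 - 3*sqrt(2)*v/2 - v + 3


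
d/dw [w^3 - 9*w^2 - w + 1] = 3*w^2 - 18*w - 1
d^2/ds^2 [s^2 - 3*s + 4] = 2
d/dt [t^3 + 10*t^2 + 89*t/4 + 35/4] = 3*t^2 + 20*t + 89/4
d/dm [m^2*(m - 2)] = m*(3*m - 4)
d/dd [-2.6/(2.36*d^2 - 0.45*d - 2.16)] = (12.272*d - 1.17)/(-2.36*d^2 + 0.45*d + 2.16)^2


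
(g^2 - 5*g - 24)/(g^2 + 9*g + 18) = (g - 8)/(g + 6)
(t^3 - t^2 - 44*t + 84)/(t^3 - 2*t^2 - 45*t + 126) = (t - 2)/(t - 3)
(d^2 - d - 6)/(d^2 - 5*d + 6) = (d + 2)/(d - 2)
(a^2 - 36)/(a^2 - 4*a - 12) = (a + 6)/(a + 2)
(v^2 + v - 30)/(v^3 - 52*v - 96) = (v - 5)/(v^2 - 6*v - 16)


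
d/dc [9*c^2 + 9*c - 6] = 18*c + 9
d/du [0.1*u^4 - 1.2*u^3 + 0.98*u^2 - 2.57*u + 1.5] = 0.4*u^3 - 3.6*u^2 + 1.96*u - 2.57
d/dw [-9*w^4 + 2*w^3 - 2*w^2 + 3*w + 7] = -36*w^3 + 6*w^2 - 4*w + 3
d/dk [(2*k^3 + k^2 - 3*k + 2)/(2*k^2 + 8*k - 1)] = (4*k^4 + 32*k^3 + 8*k^2 - 10*k - 13)/(4*k^4 + 32*k^3 + 60*k^2 - 16*k + 1)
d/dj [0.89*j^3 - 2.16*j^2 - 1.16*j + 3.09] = 2.67*j^2 - 4.32*j - 1.16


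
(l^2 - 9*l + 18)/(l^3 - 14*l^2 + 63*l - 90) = 1/(l - 5)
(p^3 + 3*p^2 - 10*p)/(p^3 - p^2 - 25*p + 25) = p*(p - 2)/(p^2 - 6*p + 5)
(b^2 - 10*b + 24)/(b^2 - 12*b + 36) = (b - 4)/(b - 6)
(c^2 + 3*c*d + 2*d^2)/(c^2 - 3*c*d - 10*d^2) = (c + d)/(c - 5*d)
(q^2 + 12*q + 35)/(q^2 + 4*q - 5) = (q + 7)/(q - 1)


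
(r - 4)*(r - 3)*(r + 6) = r^3 - r^2 - 30*r + 72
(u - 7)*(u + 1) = u^2 - 6*u - 7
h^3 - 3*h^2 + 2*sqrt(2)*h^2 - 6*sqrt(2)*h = h*(h - 3)*(h + 2*sqrt(2))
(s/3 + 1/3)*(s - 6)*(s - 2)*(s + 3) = s^4/3 - 4*s^3/3 - 17*s^2/3 + 8*s + 12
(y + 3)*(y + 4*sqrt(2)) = y^2 + 3*y + 4*sqrt(2)*y + 12*sqrt(2)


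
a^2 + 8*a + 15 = (a + 3)*(a + 5)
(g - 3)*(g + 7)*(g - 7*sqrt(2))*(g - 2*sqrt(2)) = g^4 - 9*sqrt(2)*g^3 + 4*g^3 - 36*sqrt(2)*g^2 + 7*g^2 + 112*g + 189*sqrt(2)*g - 588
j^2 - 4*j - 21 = (j - 7)*(j + 3)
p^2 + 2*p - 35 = (p - 5)*(p + 7)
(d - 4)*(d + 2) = d^2 - 2*d - 8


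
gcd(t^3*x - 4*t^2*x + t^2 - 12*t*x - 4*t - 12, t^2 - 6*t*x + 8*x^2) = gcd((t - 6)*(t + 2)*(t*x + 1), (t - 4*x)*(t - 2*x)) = 1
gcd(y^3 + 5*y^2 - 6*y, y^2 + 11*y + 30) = y + 6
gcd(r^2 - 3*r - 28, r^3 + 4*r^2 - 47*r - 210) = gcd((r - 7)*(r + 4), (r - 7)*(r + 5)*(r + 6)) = r - 7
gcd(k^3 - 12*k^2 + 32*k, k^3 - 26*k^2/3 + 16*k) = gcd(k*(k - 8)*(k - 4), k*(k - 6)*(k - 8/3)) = k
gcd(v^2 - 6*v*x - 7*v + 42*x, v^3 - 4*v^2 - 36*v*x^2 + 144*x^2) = -v + 6*x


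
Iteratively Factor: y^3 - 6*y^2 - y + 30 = (y + 2)*(y^2 - 8*y + 15) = (y - 3)*(y + 2)*(y - 5)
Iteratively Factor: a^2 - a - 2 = (a - 2)*(a + 1)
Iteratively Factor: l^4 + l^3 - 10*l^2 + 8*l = (l)*(l^3 + l^2 - 10*l + 8) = l*(l + 4)*(l^2 - 3*l + 2) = l*(l - 2)*(l + 4)*(l - 1)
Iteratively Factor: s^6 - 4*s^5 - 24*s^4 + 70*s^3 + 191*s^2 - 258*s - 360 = (s + 3)*(s^5 - 7*s^4 - 3*s^3 + 79*s^2 - 46*s - 120) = (s - 4)*(s + 3)*(s^4 - 3*s^3 - 15*s^2 + 19*s + 30) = (s - 4)*(s + 1)*(s + 3)*(s^3 - 4*s^2 - 11*s + 30) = (s - 4)*(s - 2)*(s + 1)*(s + 3)*(s^2 - 2*s - 15) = (s - 5)*(s - 4)*(s - 2)*(s + 1)*(s + 3)*(s + 3)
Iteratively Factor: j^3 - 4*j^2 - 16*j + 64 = (j - 4)*(j^2 - 16) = (j - 4)^2*(j + 4)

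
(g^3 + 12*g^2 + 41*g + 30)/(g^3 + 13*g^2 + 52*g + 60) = (g + 1)/(g + 2)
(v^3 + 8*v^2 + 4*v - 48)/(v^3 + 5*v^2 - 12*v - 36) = (v^2 + 2*v - 8)/(v^2 - v - 6)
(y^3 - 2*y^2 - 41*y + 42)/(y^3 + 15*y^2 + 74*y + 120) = (y^2 - 8*y + 7)/(y^2 + 9*y + 20)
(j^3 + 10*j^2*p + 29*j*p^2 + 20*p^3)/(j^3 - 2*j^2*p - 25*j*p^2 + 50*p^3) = (j^2 + 5*j*p + 4*p^2)/(j^2 - 7*j*p + 10*p^2)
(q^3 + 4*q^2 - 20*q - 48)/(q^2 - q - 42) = (q^2 - 2*q - 8)/(q - 7)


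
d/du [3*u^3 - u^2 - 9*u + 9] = 9*u^2 - 2*u - 9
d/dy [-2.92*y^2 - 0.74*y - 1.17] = -5.84*y - 0.74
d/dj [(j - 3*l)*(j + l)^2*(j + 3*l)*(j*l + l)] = l*(j + l)*((j + 1)*(j - 3*l)*(j + l) + 2*(j + 1)*(j - 3*l)*(j + 3*l) + (j + 1)*(j + l)*(j + 3*l) + (j - 3*l)*(j + l)*(j + 3*l))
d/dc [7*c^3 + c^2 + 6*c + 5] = 21*c^2 + 2*c + 6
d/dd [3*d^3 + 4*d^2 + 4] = d*(9*d + 8)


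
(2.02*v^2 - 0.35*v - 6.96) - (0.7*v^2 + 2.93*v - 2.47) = 1.32*v^2 - 3.28*v - 4.49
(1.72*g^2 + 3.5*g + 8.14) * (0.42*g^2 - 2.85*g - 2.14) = 0.7224*g^4 - 3.432*g^3 - 10.237*g^2 - 30.689*g - 17.4196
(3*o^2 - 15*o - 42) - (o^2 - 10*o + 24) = 2*o^2 - 5*o - 66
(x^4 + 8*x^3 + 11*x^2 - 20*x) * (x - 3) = x^5 + 5*x^4 - 13*x^3 - 53*x^2 + 60*x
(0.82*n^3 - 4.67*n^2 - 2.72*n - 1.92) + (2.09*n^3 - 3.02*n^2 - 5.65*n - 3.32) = 2.91*n^3 - 7.69*n^2 - 8.37*n - 5.24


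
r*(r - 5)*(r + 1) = r^3 - 4*r^2 - 5*r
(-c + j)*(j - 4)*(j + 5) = -c*j^2 - c*j + 20*c + j^3 + j^2 - 20*j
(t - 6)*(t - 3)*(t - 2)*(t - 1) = t^4 - 12*t^3 + 47*t^2 - 72*t + 36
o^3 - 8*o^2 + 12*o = o*(o - 6)*(o - 2)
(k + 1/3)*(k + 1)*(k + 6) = k^3 + 22*k^2/3 + 25*k/3 + 2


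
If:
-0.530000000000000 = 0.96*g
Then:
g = -0.55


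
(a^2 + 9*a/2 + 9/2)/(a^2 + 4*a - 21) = (2*a^2 + 9*a + 9)/(2*(a^2 + 4*a - 21))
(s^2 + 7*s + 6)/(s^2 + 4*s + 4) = (s^2 + 7*s + 6)/(s^2 + 4*s + 4)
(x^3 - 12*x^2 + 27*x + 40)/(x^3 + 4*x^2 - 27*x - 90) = (x^2 - 7*x - 8)/(x^2 + 9*x + 18)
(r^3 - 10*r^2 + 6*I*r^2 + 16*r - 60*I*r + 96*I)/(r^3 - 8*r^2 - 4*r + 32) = (r + 6*I)/(r + 2)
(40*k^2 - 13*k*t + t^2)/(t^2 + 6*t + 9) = (40*k^2 - 13*k*t + t^2)/(t^2 + 6*t + 9)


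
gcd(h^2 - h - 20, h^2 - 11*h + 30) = h - 5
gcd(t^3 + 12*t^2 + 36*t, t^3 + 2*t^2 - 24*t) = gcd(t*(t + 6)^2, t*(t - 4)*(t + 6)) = t^2 + 6*t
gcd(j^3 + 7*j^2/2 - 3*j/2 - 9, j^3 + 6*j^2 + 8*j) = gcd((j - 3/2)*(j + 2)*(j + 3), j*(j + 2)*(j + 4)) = j + 2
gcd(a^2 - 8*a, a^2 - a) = a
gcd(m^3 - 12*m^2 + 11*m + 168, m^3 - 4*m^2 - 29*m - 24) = m^2 - 5*m - 24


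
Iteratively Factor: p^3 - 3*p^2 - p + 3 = (p - 1)*(p^2 - 2*p - 3) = (p - 3)*(p - 1)*(p + 1)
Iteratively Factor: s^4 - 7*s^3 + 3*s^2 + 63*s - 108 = (s - 4)*(s^3 - 3*s^2 - 9*s + 27) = (s - 4)*(s - 3)*(s^2 - 9) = (s - 4)*(s - 3)^2*(s + 3)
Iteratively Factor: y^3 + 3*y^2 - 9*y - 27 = (y + 3)*(y^2 - 9) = (y + 3)^2*(y - 3)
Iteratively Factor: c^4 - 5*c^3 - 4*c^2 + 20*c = (c + 2)*(c^3 - 7*c^2 + 10*c) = c*(c + 2)*(c^2 - 7*c + 10) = c*(c - 2)*(c + 2)*(c - 5)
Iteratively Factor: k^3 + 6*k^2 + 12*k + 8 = (k + 2)*(k^2 + 4*k + 4) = (k + 2)^2*(k + 2)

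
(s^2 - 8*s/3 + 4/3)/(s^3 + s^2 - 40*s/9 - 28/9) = 3*(3*s - 2)/(9*s^2 + 27*s + 14)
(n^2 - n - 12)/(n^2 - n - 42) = (-n^2 + n + 12)/(-n^2 + n + 42)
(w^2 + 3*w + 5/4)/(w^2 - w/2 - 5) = (4*w^2 + 12*w + 5)/(2*(2*w^2 - w - 10))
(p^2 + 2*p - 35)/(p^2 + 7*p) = (p - 5)/p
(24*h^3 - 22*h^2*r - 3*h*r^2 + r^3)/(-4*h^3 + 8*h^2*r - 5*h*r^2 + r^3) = (-24*h^2 - 2*h*r + r^2)/(4*h^2 - 4*h*r + r^2)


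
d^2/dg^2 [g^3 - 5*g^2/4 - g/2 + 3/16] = 6*g - 5/2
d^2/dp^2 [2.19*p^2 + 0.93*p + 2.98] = 4.38000000000000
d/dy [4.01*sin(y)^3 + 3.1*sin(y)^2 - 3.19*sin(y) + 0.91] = (12.03*sin(y)^2 + 6.2*sin(y) - 3.19)*cos(y)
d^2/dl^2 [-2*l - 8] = 0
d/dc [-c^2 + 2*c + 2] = 2 - 2*c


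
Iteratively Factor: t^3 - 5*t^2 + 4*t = (t - 1)*(t^2 - 4*t) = t*(t - 1)*(t - 4)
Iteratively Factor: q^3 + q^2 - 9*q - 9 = (q + 3)*(q^2 - 2*q - 3) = (q + 1)*(q + 3)*(q - 3)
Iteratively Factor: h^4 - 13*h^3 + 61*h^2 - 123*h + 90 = (h - 3)*(h^3 - 10*h^2 + 31*h - 30) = (h - 3)*(h - 2)*(h^2 - 8*h + 15) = (h - 5)*(h - 3)*(h - 2)*(h - 3)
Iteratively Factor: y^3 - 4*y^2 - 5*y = (y)*(y^2 - 4*y - 5) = y*(y + 1)*(y - 5)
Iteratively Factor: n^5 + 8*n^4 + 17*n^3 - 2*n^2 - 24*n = (n)*(n^4 + 8*n^3 + 17*n^2 - 2*n - 24) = n*(n + 3)*(n^3 + 5*n^2 + 2*n - 8) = n*(n - 1)*(n + 3)*(n^2 + 6*n + 8) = n*(n - 1)*(n + 2)*(n + 3)*(n + 4)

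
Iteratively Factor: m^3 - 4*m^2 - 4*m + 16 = (m - 2)*(m^2 - 2*m - 8) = (m - 2)*(m + 2)*(m - 4)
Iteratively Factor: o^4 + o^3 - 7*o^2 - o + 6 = (o - 2)*(o^3 + 3*o^2 - o - 3) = (o - 2)*(o + 1)*(o^2 + 2*o - 3) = (o - 2)*(o + 1)*(o + 3)*(o - 1)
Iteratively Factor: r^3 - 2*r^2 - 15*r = (r - 5)*(r^2 + 3*r) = r*(r - 5)*(r + 3)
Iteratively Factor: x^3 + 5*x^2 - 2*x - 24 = (x + 4)*(x^2 + x - 6) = (x - 2)*(x + 4)*(x + 3)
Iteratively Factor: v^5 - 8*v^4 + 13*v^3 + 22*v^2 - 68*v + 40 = (v - 2)*(v^4 - 6*v^3 + v^2 + 24*v - 20) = (v - 5)*(v - 2)*(v^3 - v^2 - 4*v + 4) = (v - 5)*(v - 2)^2*(v^2 + v - 2) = (v - 5)*(v - 2)^2*(v - 1)*(v + 2)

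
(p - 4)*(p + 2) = p^2 - 2*p - 8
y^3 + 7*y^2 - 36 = (y - 2)*(y + 3)*(y + 6)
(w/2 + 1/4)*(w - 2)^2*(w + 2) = w^4/2 - 3*w^3/4 - 5*w^2/2 + 3*w + 2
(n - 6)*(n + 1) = n^2 - 5*n - 6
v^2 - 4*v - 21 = (v - 7)*(v + 3)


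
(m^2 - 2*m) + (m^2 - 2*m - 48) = 2*m^2 - 4*m - 48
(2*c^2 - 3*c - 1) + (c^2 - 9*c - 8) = 3*c^2 - 12*c - 9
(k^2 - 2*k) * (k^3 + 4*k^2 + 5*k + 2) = k^5 + 2*k^4 - 3*k^3 - 8*k^2 - 4*k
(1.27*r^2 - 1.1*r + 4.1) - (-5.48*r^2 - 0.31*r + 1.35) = 6.75*r^2 - 0.79*r + 2.75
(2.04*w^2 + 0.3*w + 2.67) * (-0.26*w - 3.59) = -0.5304*w^3 - 7.4016*w^2 - 1.7712*w - 9.5853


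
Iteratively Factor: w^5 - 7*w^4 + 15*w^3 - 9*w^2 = (w - 3)*(w^4 - 4*w^3 + 3*w^2) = w*(w - 3)*(w^3 - 4*w^2 + 3*w) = w*(w - 3)^2*(w^2 - w) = w^2*(w - 3)^2*(w - 1)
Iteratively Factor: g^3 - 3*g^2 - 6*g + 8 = (g - 4)*(g^2 + g - 2) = (g - 4)*(g - 1)*(g + 2)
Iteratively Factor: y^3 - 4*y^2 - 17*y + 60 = (y + 4)*(y^2 - 8*y + 15) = (y - 3)*(y + 4)*(y - 5)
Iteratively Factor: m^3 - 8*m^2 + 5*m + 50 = (m - 5)*(m^2 - 3*m - 10) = (m - 5)^2*(m + 2)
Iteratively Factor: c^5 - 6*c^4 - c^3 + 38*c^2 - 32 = (c - 4)*(c^4 - 2*c^3 - 9*c^2 + 2*c + 8) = (c - 4)*(c - 1)*(c^3 - c^2 - 10*c - 8) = (c - 4)*(c - 1)*(c + 1)*(c^2 - 2*c - 8) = (c - 4)^2*(c - 1)*(c + 1)*(c + 2)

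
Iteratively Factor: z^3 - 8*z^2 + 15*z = (z - 3)*(z^2 - 5*z) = (z - 5)*(z - 3)*(z)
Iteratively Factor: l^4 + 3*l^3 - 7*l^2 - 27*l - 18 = (l + 1)*(l^3 + 2*l^2 - 9*l - 18) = (l - 3)*(l + 1)*(l^2 + 5*l + 6) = (l - 3)*(l + 1)*(l + 2)*(l + 3)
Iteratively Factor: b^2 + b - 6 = (b - 2)*(b + 3)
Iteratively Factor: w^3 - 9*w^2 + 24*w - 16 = (w - 1)*(w^2 - 8*w + 16) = (w - 4)*(w - 1)*(w - 4)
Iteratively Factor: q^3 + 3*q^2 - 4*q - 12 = (q + 2)*(q^2 + q - 6) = (q - 2)*(q + 2)*(q + 3)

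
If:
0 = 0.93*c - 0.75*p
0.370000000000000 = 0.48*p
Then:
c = 0.62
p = 0.77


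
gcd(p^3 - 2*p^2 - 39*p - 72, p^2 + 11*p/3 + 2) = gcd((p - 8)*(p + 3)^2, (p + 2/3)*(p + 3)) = p + 3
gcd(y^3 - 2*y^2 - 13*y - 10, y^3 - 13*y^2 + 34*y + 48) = y + 1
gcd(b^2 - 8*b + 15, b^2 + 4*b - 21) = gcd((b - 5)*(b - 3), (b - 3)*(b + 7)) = b - 3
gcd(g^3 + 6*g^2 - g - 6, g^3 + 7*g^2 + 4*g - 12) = g^2 + 5*g - 6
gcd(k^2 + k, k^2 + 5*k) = k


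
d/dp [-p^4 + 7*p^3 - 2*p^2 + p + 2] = -4*p^3 + 21*p^2 - 4*p + 1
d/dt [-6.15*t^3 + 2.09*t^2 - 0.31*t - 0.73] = -18.45*t^2 + 4.18*t - 0.31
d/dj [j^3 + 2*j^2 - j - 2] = 3*j^2 + 4*j - 1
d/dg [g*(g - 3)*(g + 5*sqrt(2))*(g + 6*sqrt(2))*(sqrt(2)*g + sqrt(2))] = 5*sqrt(2)*g^4 - 8*sqrt(2)*g^3 + 88*g^3 - 132*g^2 + 171*sqrt(2)*g^2 - 240*sqrt(2)*g - 132*g - 180*sqrt(2)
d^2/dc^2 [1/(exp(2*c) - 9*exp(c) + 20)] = ((9 - 4*exp(c))*(exp(2*c) - 9*exp(c) + 20) + 2*(2*exp(c) - 9)^2*exp(c))*exp(c)/(exp(2*c) - 9*exp(c) + 20)^3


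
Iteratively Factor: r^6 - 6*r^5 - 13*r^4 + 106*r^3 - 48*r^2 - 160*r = (r)*(r^5 - 6*r^4 - 13*r^3 + 106*r^2 - 48*r - 160) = r*(r + 1)*(r^4 - 7*r^3 - 6*r^2 + 112*r - 160) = r*(r - 2)*(r + 1)*(r^3 - 5*r^2 - 16*r + 80) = r*(r - 5)*(r - 2)*(r + 1)*(r^2 - 16) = r*(r - 5)*(r - 4)*(r - 2)*(r + 1)*(r + 4)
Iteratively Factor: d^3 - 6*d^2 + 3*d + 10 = (d - 5)*(d^2 - d - 2) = (d - 5)*(d - 2)*(d + 1)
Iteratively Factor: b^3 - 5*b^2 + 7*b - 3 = (b - 1)*(b^2 - 4*b + 3) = (b - 3)*(b - 1)*(b - 1)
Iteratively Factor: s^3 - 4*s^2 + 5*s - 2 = (s - 1)*(s^2 - 3*s + 2) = (s - 2)*(s - 1)*(s - 1)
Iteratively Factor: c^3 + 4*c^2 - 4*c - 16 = (c + 2)*(c^2 + 2*c - 8) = (c - 2)*(c + 2)*(c + 4)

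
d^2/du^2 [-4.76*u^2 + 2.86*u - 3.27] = -9.52000000000000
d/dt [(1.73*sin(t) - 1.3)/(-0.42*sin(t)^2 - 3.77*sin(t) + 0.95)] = (0.7266*sin(t)^2 - 1.092*sin(t) - 3.2575)*cos(t)/(0.1764*sin(t)^4 + 3.1668*sin(t)^3 + 13.4149*sin(t)^2 - 7.163*sin(t) + 0.9025)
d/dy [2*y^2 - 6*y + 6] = 4*y - 6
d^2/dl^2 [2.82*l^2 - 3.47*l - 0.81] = 5.64000000000000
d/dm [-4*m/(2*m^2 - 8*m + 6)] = 2*(m^2 - 3)/(m^4 - 8*m^3 + 22*m^2 - 24*m + 9)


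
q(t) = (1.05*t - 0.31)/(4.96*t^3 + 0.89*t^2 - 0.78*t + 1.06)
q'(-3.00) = 0.02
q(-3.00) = 0.03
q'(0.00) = 0.78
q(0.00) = -0.29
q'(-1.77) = 0.14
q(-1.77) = 0.10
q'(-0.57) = 4.81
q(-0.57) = -1.04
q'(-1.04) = 2.12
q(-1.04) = 0.51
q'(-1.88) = 0.11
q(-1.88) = 0.08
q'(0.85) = -0.14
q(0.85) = 0.14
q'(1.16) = -0.12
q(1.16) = 0.10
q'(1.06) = -0.13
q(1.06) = 0.11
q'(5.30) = -0.00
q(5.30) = 0.01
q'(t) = (1.05*t - 0.31)*(-14.88*t^2 - 1.78*t + 0.78)/(4.96*t^3 + 0.89*t^2 - 0.78*t + 1.06)^2 + 1.05/(4.96*t^3 + 0.89*t^2 - 0.78*t + 1.06)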